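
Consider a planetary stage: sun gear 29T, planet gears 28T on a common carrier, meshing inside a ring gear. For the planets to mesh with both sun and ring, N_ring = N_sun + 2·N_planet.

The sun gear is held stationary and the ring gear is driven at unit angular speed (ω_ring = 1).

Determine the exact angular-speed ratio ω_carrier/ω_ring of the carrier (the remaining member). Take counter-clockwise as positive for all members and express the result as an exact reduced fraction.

N_ring = 29 + 2·28 = 85
29(ω_s−ω_c) = −85(ω_r−ω_c),  ω_s=0, ω_r=1
29(0−ω_c) = −85(1−ω_c)  ⇒  114ω_c = 85  ⇒  ω_c = 85/114
ω_c/ω_r = 85/114

85/114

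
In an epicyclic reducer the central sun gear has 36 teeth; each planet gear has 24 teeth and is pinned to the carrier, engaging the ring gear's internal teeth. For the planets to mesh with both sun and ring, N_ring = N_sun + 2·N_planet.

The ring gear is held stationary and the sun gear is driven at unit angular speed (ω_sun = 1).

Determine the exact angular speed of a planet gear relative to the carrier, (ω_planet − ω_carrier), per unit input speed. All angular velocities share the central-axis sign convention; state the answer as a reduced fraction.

-21/20

N_ring = 36 + 2·24 = 84
36(ω_s−ω_c) = −84(ω_r−ω_c),  ω_r=0, ω_s=1
36(1−ω_c) = −84(0−ω_c)  ⇒  120ω_c = 36  ⇒  ω_c = 3/10
sun–planet: 36·(1−3/10) = −24·(ω_p−ω_c)  ⇒  ω_p−ω_c = −(36/24)·(7/10) = -21/20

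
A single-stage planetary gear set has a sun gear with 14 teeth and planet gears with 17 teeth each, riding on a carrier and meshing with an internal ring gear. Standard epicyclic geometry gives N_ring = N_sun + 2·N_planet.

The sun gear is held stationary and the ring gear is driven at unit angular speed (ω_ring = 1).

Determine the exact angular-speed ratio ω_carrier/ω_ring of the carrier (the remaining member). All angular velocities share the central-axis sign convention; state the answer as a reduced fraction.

24/31

N_ring = 14 + 2·17 = 48
14(ω_s−ω_c) = −48(ω_r−ω_c),  ω_s=0, ω_r=1
14(0−ω_c) = −48(1−ω_c)  ⇒  62ω_c = 48  ⇒  ω_c = 24/31
ω_c/ω_r = 24/31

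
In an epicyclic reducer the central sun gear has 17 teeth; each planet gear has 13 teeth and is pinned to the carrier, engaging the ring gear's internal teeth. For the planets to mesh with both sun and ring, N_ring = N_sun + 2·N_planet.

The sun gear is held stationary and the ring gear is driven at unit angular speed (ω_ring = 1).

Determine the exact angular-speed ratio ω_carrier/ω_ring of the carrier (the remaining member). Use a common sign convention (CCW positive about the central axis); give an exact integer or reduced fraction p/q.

N_ring = 17 + 2·13 = 43
17(ω_s−ω_c) = −43(ω_r−ω_c),  ω_s=0, ω_r=1
17(0−ω_c) = −43(1−ω_c)  ⇒  60ω_c = 43  ⇒  ω_c = 43/60
ω_c/ω_r = 43/60

43/60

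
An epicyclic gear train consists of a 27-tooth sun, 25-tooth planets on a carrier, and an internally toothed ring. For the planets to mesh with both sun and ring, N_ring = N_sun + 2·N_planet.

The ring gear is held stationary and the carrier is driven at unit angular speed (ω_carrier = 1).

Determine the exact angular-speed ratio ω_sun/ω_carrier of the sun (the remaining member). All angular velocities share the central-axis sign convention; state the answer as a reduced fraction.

N_ring = 27 + 2·25 = 77
27(ω_s−ω_c) = −77(ω_r−ω_c),  ω_r=0, ω_c=1
ω_s = 1 − (77/27)(0−1) = 104/27
ω_s/ω_c = 104/27

104/27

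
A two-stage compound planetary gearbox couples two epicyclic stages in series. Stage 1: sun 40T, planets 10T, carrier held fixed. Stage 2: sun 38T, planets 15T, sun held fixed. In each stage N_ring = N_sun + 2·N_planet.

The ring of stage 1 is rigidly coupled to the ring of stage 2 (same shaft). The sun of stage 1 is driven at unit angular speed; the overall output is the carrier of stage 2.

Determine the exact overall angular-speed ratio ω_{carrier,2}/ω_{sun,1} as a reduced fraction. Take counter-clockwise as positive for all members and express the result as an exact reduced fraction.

Stage 1: N_ring = 40 + 2·10 = 60
Stage 1: 40(ω_s−ω_c) = −60(ω_r−ω_c),  ω_c=0, ω_s=1
Stage 1: ω_r = 0 − (40/60)(1−0) = -2/3
  ⇒ ω_r¹/ω_s¹ = -2/3
Stage 2: N_ring = 38 + 2·15 = 68
Stage 2: 38(ω_s−ω_c) = −68(ω_r−ω_c),  ω_s=0, ω_r=1
Stage 2: 38(0−ω_c) = −68(1−ω_c)  ⇒  106ω_c = 68  ⇒  ω_c = 34/53
  ⇒ ω_c²/ω_r² = 34/53
Coupling ω_r² = ω_r¹ ⇒ overall = -2/3 × 34/53 = -68/159

-68/159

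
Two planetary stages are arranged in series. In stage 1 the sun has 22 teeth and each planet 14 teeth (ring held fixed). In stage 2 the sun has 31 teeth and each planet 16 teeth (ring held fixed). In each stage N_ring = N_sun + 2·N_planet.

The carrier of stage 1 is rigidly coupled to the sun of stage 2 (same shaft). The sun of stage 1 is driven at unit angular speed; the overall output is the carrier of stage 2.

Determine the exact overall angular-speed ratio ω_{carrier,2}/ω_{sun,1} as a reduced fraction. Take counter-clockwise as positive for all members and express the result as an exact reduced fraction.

Stage 1: N_ring = 22 + 2·14 = 50
Stage 1: 22(ω_s−ω_c) = −50(ω_r−ω_c),  ω_r=0, ω_s=1
Stage 1: 22(1−ω_c) = −50(0−ω_c)  ⇒  72ω_c = 22  ⇒  ω_c = 11/36
  ⇒ ω_c¹/ω_s¹ = 11/36
Stage 2: N_ring = 31 + 2·16 = 63
Stage 2: 31(ω_s−ω_c) = −63(ω_r−ω_c),  ω_r=0, ω_s=1
Stage 2: 31(1−ω_c) = −63(0−ω_c)  ⇒  94ω_c = 31  ⇒  ω_c = 31/94
  ⇒ ω_c²/ω_s² = 31/94
Coupling ω_s² = ω_c¹ ⇒ overall = 11/36 × 31/94 = 341/3384

341/3384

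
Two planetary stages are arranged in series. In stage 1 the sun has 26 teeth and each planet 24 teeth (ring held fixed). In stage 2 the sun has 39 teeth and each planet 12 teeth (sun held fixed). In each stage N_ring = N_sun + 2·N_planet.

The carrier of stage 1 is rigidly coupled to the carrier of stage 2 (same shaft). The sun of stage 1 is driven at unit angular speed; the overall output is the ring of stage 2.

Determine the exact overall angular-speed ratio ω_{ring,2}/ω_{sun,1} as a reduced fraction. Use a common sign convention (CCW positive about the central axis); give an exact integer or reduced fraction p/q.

Stage 1: N_ring = 26 + 2·24 = 74
Stage 1: 26(ω_s−ω_c) = −74(ω_r−ω_c),  ω_r=0, ω_s=1
Stage 1: 26(1−ω_c) = −74(0−ω_c)  ⇒  100ω_c = 26  ⇒  ω_c = 13/50
  ⇒ ω_c¹/ω_s¹ = 13/50
Stage 2: N_ring = 39 + 2·12 = 63
Stage 2: 39(ω_s−ω_c) = −63(ω_r−ω_c),  ω_s=0, ω_c=1
Stage 2: ω_r = 1 − (39/63)(0−1) = 34/21
  ⇒ ω_r²/ω_c² = 34/21
Coupling ω_c² = ω_c¹ ⇒ overall = 13/50 × 34/21 = 221/525

221/525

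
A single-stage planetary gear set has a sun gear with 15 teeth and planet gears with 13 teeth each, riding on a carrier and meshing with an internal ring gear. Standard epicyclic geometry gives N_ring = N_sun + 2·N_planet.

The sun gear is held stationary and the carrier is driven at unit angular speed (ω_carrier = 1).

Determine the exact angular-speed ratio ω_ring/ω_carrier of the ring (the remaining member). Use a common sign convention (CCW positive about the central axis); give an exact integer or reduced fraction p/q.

56/41

N_ring = 15 + 2·13 = 41
15(ω_s−ω_c) = −41(ω_r−ω_c),  ω_s=0, ω_c=1
ω_r = 1 − (15/41)(0−1) = 56/41
ω_r/ω_c = 56/41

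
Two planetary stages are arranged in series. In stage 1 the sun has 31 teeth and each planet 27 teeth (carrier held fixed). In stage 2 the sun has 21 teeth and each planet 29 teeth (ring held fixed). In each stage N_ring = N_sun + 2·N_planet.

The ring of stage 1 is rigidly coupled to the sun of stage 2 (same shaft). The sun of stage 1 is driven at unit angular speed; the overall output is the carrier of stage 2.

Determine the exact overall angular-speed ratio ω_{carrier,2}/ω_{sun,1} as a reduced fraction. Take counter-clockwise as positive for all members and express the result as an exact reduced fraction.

Stage 1: N_ring = 31 + 2·27 = 85
Stage 1: 31(ω_s−ω_c) = −85(ω_r−ω_c),  ω_c=0, ω_s=1
Stage 1: ω_r = 0 − (31/85)(1−0) = -31/85
  ⇒ ω_r¹/ω_s¹ = -31/85
Stage 2: N_ring = 21 + 2·29 = 79
Stage 2: 21(ω_s−ω_c) = −79(ω_r−ω_c),  ω_r=0, ω_s=1
Stage 2: 21(1−ω_c) = −79(0−ω_c)  ⇒  100ω_c = 21  ⇒  ω_c = 21/100
  ⇒ ω_c²/ω_s² = 21/100
Coupling ω_s² = ω_r¹ ⇒ overall = -31/85 × 21/100 = -651/8500

-651/8500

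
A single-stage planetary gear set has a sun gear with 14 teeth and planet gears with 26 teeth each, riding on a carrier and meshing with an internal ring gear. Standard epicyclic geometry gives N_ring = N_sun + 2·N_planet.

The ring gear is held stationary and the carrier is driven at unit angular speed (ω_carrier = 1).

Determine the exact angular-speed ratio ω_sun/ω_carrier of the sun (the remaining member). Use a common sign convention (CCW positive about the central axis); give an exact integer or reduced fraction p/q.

40/7

N_ring = 14 + 2·26 = 66
14(ω_s−ω_c) = −66(ω_r−ω_c),  ω_r=0, ω_c=1
ω_s = 1 − (66/14)(0−1) = 40/7
ω_s/ω_c = 40/7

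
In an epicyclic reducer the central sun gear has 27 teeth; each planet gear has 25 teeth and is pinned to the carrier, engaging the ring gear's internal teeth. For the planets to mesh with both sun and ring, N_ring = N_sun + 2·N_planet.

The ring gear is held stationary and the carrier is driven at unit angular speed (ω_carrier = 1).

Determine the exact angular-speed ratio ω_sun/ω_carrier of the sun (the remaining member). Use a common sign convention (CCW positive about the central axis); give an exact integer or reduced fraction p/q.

104/27

N_ring = 27 + 2·25 = 77
27(ω_s−ω_c) = −77(ω_r−ω_c),  ω_r=0, ω_c=1
ω_s = 1 − (77/27)(0−1) = 104/27
ω_s/ω_c = 104/27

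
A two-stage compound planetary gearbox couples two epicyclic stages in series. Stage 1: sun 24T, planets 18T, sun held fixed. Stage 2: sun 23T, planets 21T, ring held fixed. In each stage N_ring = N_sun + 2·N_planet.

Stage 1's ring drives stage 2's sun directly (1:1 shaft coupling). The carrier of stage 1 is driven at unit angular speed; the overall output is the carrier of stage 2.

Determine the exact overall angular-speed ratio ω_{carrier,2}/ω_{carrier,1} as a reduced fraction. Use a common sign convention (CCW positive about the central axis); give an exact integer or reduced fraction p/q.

Stage 1: N_ring = 24 + 2·18 = 60
Stage 1: 24(ω_s−ω_c) = −60(ω_r−ω_c),  ω_s=0, ω_c=1
Stage 1: ω_r = 1 − (24/60)(0−1) = 7/5
  ⇒ ω_r¹/ω_c¹ = 7/5
Stage 2: N_ring = 23 + 2·21 = 65
Stage 2: 23(ω_s−ω_c) = −65(ω_r−ω_c),  ω_r=0, ω_s=1
Stage 2: 23(1−ω_c) = −65(0−ω_c)  ⇒  88ω_c = 23  ⇒  ω_c = 23/88
  ⇒ ω_c²/ω_s² = 23/88
Coupling ω_s² = ω_r¹ ⇒ overall = 7/5 × 23/88 = 161/440

161/440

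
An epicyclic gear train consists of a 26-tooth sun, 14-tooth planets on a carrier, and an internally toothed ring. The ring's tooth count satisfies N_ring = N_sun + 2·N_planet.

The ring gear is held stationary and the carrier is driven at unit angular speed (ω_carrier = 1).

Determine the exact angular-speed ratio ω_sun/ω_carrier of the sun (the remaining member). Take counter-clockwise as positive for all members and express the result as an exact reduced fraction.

40/13

N_ring = 26 + 2·14 = 54
26(ω_s−ω_c) = −54(ω_r−ω_c),  ω_r=0, ω_c=1
ω_s = 1 − (54/26)(0−1) = 40/13
ω_s/ω_c = 40/13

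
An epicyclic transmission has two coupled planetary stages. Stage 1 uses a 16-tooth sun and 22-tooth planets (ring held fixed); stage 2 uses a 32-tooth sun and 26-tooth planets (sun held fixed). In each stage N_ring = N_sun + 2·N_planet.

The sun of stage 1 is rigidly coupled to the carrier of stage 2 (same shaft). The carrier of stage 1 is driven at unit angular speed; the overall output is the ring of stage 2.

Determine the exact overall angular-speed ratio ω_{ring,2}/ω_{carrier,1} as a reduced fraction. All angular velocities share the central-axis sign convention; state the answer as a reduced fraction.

551/84

Stage 1: N_ring = 16 + 2·22 = 60
Stage 1: 16(ω_s−ω_c) = −60(ω_r−ω_c),  ω_r=0, ω_c=1
Stage 1: ω_s = 1 − (60/16)(0−1) = 19/4
  ⇒ ω_s¹/ω_c¹ = 19/4
Stage 2: N_ring = 32 + 2·26 = 84
Stage 2: 32(ω_s−ω_c) = −84(ω_r−ω_c),  ω_s=0, ω_c=1
Stage 2: ω_r = 1 − (32/84)(0−1) = 29/21
  ⇒ ω_r²/ω_c² = 29/21
Coupling ω_c² = ω_s¹ ⇒ overall = 19/4 × 29/21 = 551/84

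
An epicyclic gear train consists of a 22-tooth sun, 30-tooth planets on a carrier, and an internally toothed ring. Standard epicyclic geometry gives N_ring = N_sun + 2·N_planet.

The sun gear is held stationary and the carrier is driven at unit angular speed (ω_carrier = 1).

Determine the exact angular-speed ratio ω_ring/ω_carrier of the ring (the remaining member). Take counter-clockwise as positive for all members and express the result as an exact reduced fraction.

N_ring = 22 + 2·30 = 82
22(ω_s−ω_c) = −82(ω_r−ω_c),  ω_s=0, ω_c=1
ω_r = 1 − (22/82)(0−1) = 52/41
ω_r/ω_c = 52/41

52/41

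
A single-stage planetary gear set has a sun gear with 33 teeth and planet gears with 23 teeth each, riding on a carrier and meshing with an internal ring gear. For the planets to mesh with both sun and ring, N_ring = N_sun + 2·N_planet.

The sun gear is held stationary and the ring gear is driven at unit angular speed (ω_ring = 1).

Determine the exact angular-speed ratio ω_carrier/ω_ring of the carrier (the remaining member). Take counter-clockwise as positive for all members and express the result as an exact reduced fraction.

N_ring = 33 + 2·23 = 79
33(ω_s−ω_c) = −79(ω_r−ω_c),  ω_s=0, ω_r=1
33(0−ω_c) = −79(1−ω_c)  ⇒  112ω_c = 79  ⇒  ω_c = 79/112
ω_c/ω_r = 79/112

79/112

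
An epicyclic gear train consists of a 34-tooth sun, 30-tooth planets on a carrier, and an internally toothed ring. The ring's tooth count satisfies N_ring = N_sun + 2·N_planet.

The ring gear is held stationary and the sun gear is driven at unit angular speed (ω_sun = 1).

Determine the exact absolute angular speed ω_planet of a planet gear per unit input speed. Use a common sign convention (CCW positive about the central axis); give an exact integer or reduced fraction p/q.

N_ring = 34 + 2·30 = 94
34(ω_s−ω_c) = −94(ω_r−ω_c),  ω_r=0, ω_s=1
34(1−ω_c) = −94(0−ω_c)  ⇒  128ω_c = 34  ⇒  ω_c = 17/64
sun–planet: 34·(1−17/64) = −30·(ω_p−ω_c)  ⇒  ω_p−ω_c = −(34/30)·(47/64) = -799/960
ω_p = 17/64 − 799/960 = -17/30

-17/30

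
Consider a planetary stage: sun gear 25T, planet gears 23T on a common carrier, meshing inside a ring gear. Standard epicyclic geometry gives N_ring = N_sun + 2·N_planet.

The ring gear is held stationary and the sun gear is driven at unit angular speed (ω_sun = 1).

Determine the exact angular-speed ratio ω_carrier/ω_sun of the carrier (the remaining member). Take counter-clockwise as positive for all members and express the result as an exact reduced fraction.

25/96

N_ring = 25 + 2·23 = 71
25(ω_s−ω_c) = −71(ω_r−ω_c),  ω_r=0, ω_s=1
25(1−ω_c) = −71(0−ω_c)  ⇒  96ω_c = 25  ⇒  ω_c = 25/96
ω_c/ω_s = 25/96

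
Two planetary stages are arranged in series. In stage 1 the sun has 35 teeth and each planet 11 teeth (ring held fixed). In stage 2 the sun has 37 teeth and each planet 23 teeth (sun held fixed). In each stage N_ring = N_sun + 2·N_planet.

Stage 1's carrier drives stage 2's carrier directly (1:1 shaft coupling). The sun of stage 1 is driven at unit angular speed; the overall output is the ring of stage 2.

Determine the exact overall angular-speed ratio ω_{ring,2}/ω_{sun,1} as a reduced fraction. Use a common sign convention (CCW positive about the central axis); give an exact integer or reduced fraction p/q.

Stage 1: N_ring = 35 + 2·11 = 57
Stage 1: 35(ω_s−ω_c) = −57(ω_r−ω_c),  ω_r=0, ω_s=1
Stage 1: 35(1−ω_c) = −57(0−ω_c)  ⇒  92ω_c = 35  ⇒  ω_c = 35/92
  ⇒ ω_c¹/ω_s¹ = 35/92
Stage 2: N_ring = 37 + 2·23 = 83
Stage 2: 37(ω_s−ω_c) = −83(ω_r−ω_c),  ω_s=0, ω_c=1
Stage 2: ω_r = 1 − (37/83)(0−1) = 120/83
  ⇒ ω_r²/ω_c² = 120/83
Coupling ω_c² = ω_c¹ ⇒ overall = 35/92 × 120/83 = 1050/1909

1050/1909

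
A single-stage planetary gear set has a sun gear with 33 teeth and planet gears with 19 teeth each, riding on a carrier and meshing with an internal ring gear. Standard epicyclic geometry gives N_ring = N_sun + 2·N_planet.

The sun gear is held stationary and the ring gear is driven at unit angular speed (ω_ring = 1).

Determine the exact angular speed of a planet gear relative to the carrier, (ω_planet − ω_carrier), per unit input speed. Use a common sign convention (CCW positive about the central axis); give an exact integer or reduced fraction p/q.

2343/1976

N_ring = 33 + 2·19 = 71
33(ω_s−ω_c) = −71(ω_r−ω_c),  ω_s=0, ω_r=1
33(0−ω_c) = −71(1−ω_c)  ⇒  104ω_c = 71  ⇒  ω_c = 71/104
sun–planet: 33·(0−71/104) = −19·(ω_p−ω_c)  ⇒  ω_p−ω_c = −(33/19)·(-71/104) = 2343/1976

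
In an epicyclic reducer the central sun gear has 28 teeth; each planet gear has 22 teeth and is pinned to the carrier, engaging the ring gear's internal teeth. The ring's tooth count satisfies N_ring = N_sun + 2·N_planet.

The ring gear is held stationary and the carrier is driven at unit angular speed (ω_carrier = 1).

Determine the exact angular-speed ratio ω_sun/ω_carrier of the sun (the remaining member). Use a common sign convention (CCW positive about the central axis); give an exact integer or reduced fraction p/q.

N_ring = 28 + 2·22 = 72
28(ω_s−ω_c) = −72(ω_r−ω_c),  ω_r=0, ω_c=1
ω_s = 1 − (72/28)(0−1) = 25/7
ω_s/ω_c = 25/7

25/7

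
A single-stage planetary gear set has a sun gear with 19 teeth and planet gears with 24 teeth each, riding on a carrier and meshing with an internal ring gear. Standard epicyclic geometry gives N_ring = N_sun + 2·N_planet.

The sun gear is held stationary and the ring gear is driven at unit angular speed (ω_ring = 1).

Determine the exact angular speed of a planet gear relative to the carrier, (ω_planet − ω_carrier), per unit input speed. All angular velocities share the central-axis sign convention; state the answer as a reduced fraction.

1273/2064

N_ring = 19 + 2·24 = 67
19(ω_s−ω_c) = −67(ω_r−ω_c),  ω_s=0, ω_r=1
19(0−ω_c) = −67(1−ω_c)  ⇒  86ω_c = 67  ⇒  ω_c = 67/86
sun–planet: 19·(0−67/86) = −24·(ω_p−ω_c)  ⇒  ω_p−ω_c = −(19/24)·(-67/86) = 1273/2064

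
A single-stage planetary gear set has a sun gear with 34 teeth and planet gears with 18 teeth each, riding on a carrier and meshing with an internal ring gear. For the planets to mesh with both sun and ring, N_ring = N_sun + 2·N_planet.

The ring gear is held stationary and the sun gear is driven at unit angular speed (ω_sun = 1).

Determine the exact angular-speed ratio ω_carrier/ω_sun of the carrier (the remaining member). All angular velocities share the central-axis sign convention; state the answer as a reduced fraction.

N_ring = 34 + 2·18 = 70
34(ω_s−ω_c) = −70(ω_r−ω_c),  ω_r=0, ω_s=1
34(1−ω_c) = −70(0−ω_c)  ⇒  104ω_c = 34  ⇒  ω_c = 17/52
ω_c/ω_s = 17/52

17/52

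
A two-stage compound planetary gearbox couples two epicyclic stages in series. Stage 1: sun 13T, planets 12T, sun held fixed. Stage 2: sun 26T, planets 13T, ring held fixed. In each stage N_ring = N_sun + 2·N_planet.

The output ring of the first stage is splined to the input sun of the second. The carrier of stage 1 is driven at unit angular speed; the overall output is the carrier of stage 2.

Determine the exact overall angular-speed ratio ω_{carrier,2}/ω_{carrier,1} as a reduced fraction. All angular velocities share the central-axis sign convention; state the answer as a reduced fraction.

Stage 1: N_ring = 13 + 2·12 = 37
Stage 1: 13(ω_s−ω_c) = −37(ω_r−ω_c),  ω_s=0, ω_c=1
Stage 1: ω_r = 1 − (13/37)(0−1) = 50/37
  ⇒ ω_r¹/ω_c¹ = 50/37
Stage 2: N_ring = 26 + 2·13 = 52
Stage 2: 26(ω_s−ω_c) = −52(ω_r−ω_c),  ω_r=0, ω_s=1
Stage 2: 26(1−ω_c) = −52(0−ω_c)  ⇒  78ω_c = 26  ⇒  ω_c = 1/3
  ⇒ ω_c²/ω_s² = 1/3
Coupling ω_s² = ω_r¹ ⇒ overall = 50/37 × 1/3 = 50/111

50/111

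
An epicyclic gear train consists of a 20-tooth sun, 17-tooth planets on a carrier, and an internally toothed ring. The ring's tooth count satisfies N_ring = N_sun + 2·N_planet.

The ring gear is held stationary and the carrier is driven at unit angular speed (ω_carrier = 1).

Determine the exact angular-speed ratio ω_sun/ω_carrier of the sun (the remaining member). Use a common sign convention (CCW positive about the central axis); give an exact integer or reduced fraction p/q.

N_ring = 20 + 2·17 = 54
20(ω_s−ω_c) = −54(ω_r−ω_c),  ω_r=0, ω_c=1
ω_s = 1 − (54/20)(0−1) = 37/10
ω_s/ω_c = 37/10

37/10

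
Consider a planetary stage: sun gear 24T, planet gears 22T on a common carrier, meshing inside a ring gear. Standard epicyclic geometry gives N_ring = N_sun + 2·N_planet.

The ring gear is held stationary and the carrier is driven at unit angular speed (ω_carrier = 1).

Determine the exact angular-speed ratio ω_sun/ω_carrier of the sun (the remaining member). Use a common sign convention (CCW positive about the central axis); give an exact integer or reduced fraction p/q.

23/6

N_ring = 24 + 2·22 = 68
24(ω_s−ω_c) = −68(ω_r−ω_c),  ω_r=0, ω_c=1
ω_s = 1 − (68/24)(0−1) = 23/6
ω_s/ω_c = 23/6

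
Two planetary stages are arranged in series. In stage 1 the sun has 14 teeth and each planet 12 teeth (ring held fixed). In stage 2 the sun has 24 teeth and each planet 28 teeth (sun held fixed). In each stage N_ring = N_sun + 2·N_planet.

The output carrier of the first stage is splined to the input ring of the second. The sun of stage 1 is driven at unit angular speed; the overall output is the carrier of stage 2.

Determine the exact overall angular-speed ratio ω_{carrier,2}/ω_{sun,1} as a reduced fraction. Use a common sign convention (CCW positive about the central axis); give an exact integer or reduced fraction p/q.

35/169

Stage 1: N_ring = 14 + 2·12 = 38
Stage 1: 14(ω_s−ω_c) = −38(ω_r−ω_c),  ω_r=0, ω_s=1
Stage 1: 14(1−ω_c) = −38(0−ω_c)  ⇒  52ω_c = 14  ⇒  ω_c = 7/26
  ⇒ ω_c¹/ω_s¹ = 7/26
Stage 2: N_ring = 24 + 2·28 = 80
Stage 2: 24(ω_s−ω_c) = −80(ω_r−ω_c),  ω_s=0, ω_r=1
Stage 2: 24(0−ω_c) = −80(1−ω_c)  ⇒  104ω_c = 80  ⇒  ω_c = 10/13
  ⇒ ω_c²/ω_r² = 10/13
Coupling ω_r² = ω_c¹ ⇒ overall = 7/26 × 10/13 = 35/169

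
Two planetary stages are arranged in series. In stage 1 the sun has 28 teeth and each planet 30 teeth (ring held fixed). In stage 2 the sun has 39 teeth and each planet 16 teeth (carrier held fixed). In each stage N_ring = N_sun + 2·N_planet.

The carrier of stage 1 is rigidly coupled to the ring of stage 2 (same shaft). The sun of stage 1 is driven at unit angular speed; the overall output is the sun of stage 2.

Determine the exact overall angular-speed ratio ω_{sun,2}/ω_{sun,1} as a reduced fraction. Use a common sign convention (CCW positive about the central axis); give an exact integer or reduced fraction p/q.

-497/1131

Stage 1: N_ring = 28 + 2·30 = 88
Stage 1: 28(ω_s−ω_c) = −88(ω_r−ω_c),  ω_r=0, ω_s=1
Stage 1: 28(1−ω_c) = −88(0−ω_c)  ⇒  116ω_c = 28  ⇒  ω_c = 7/29
  ⇒ ω_c¹/ω_s¹ = 7/29
Stage 2: N_ring = 39 + 2·16 = 71
Stage 2: 39(ω_s−ω_c) = −71(ω_r−ω_c),  ω_c=0, ω_r=1
Stage 2: ω_s = 0 − (71/39)(1−0) = -71/39
  ⇒ ω_s²/ω_r² = -71/39
Coupling ω_r² = ω_c¹ ⇒ overall = 7/29 × -71/39 = -497/1131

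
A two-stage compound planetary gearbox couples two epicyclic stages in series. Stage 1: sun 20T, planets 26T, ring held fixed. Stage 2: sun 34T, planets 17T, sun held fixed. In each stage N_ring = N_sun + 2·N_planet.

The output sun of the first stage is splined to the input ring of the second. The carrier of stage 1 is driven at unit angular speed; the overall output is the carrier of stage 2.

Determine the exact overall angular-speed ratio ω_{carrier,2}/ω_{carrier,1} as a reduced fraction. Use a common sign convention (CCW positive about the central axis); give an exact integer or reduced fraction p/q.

46/15

Stage 1: N_ring = 20 + 2·26 = 72
Stage 1: 20(ω_s−ω_c) = −72(ω_r−ω_c),  ω_r=0, ω_c=1
Stage 1: ω_s = 1 − (72/20)(0−1) = 23/5
  ⇒ ω_s¹/ω_c¹ = 23/5
Stage 2: N_ring = 34 + 2·17 = 68
Stage 2: 34(ω_s−ω_c) = −68(ω_r−ω_c),  ω_s=0, ω_r=1
Stage 2: 34(0−ω_c) = −68(1−ω_c)  ⇒  102ω_c = 68  ⇒  ω_c = 2/3
  ⇒ ω_c²/ω_r² = 2/3
Coupling ω_r² = ω_s¹ ⇒ overall = 23/5 × 2/3 = 46/15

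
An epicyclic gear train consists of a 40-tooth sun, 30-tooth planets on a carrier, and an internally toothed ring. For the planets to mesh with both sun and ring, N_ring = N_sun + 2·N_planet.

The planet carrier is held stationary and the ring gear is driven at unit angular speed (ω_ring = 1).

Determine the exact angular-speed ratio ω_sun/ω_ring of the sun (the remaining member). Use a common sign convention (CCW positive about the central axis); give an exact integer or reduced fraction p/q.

N_ring = 40 + 2·30 = 100
40(ω_s−ω_c) = −100(ω_r−ω_c),  ω_c=0, ω_r=1
ω_s = 0 − (100/40)(1−0) = -5/2
ω_s/ω_r = -5/2

-5/2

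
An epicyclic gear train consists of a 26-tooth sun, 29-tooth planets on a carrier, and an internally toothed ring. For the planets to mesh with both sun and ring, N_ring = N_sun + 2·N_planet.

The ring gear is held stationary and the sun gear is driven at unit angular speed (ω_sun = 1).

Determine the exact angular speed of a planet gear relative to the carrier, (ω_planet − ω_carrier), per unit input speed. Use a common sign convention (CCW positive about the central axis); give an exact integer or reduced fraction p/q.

-1092/1595

N_ring = 26 + 2·29 = 84
26(ω_s−ω_c) = −84(ω_r−ω_c),  ω_r=0, ω_s=1
26(1−ω_c) = −84(0−ω_c)  ⇒  110ω_c = 26  ⇒  ω_c = 13/55
sun–planet: 26·(1−13/55) = −29·(ω_p−ω_c)  ⇒  ω_p−ω_c = −(26/29)·(42/55) = -1092/1595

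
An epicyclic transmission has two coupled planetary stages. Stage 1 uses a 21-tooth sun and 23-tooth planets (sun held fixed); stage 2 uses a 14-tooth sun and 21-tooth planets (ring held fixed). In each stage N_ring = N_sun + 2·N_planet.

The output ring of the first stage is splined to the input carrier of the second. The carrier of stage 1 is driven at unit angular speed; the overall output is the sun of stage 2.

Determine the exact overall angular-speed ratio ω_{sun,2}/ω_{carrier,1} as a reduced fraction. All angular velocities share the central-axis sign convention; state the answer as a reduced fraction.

440/67

Stage 1: N_ring = 21 + 2·23 = 67
Stage 1: 21(ω_s−ω_c) = −67(ω_r−ω_c),  ω_s=0, ω_c=1
Stage 1: ω_r = 1 − (21/67)(0−1) = 88/67
  ⇒ ω_r¹/ω_c¹ = 88/67
Stage 2: N_ring = 14 + 2·21 = 56
Stage 2: 14(ω_s−ω_c) = −56(ω_r−ω_c),  ω_r=0, ω_c=1
Stage 2: ω_s = 1 − (56/14)(0−1) = 5
  ⇒ ω_s²/ω_c² = 5
Coupling ω_c² = ω_r¹ ⇒ overall = 88/67 × 5 = 440/67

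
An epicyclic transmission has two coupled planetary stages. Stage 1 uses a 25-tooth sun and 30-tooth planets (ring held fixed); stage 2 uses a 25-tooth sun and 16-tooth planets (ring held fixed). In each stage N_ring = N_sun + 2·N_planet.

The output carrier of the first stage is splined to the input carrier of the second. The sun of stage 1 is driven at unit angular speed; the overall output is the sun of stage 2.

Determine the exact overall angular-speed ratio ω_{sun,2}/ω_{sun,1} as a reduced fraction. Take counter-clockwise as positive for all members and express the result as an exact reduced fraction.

41/55

Stage 1: N_ring = 25 + 2·30 = 85
Stage 1: 25(ω_s−ω_c) = −85(ω_r−ω_c),  ω_r=0, ω_s=1
Stage 1: 25(1−ω_c) = −85(0−ω_c)  ⇒  110ω_c = 25  ⇒  ω_c = 5/22
  ⇒ ω_c¹/ω_s¹ = 5/22
Stage 2: N_ring = 25 + 2·16 = 57
Stage 2: 25(ω_s−ω_c) = −57(ω_r−ω_c),  ω_r=0, ω_c=1
Stage 2: ω_s = 1 − (57/25)(0−1) = 82/25
  ⇒ ω_s²/ω_c² = 82/25
Coupling ω_c² = ω_c¹ ⇒ overall = 5/22 × 82/25 = 41/55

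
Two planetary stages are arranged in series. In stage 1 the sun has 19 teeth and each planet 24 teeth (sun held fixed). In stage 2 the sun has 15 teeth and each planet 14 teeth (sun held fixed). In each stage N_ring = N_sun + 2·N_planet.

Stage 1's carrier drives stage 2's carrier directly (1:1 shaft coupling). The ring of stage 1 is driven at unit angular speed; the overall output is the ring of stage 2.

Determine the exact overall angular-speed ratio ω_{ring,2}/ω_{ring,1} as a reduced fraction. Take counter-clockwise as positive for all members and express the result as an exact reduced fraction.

1943/1849

Stage 1: N_ring = 19 + 2·24 = 67
Stage 1: 19(ω_s−ω_c) = −67(ω_r−ω_c),  ω_s=0, ω_r=1
Stage 1: 19(0−ω_c) = −67(1−ω_c)  ⇒  86ω_c = 67  ⇒  ω_c = 67/86
  ⇒ ω_c¹/ω_r¹ = 67/86
Stage 2: N_ring = 15 + 2·14 = 43
Stage 2: 15(ω_s−ω_c) = −43(ω_r−ω_c),  ω_s=0, ω_c=1
Stage 2: ω_r = 1 − (15/43)(0−1) = 58/43
  ⇒ ω_r²/ω_c² = 58/43
Coupling ω_c² = ω_c¹ ⇒ overall = 67/86 × 58/43 = 1943/1849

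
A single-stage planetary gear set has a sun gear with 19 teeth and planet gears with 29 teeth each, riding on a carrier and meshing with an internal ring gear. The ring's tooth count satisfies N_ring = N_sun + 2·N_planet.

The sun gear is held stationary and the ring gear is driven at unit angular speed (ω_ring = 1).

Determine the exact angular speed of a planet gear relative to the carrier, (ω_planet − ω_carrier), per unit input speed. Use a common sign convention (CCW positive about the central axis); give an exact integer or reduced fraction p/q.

N_ring = 19 + 2·29 = 77
19(ω_s−ω_c) = −77(ω_r−ω_c),  ω_s=0, ω_r=1
19(0−ω_c) = −77(1−ω_c)  ⇒  96ω_c = 77  ⇒  ω_c = 77/96
sun–planet: 19·(0−77/96) = −29·(ω_p−ω_c)  ⇒  ω_p−ω_c = −(19/29)·(-77/96) = 1463/2784

1463/2784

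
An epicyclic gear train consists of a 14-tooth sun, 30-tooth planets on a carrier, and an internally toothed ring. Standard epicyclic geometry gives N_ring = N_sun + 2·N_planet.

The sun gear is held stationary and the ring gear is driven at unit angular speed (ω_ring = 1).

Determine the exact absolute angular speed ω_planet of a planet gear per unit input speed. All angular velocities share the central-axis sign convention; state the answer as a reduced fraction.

N_ring = 14 + 2·30 = 74
14(ω_s−ω_c) = −74(ω_r−ω_c),  ω_s=0, ω_r=1
14(0−ω_c) = −74(1−ω_c)  ⇒  88ω_c = 74  ⇒  ω_c = 37/44
sun–planet: 14·(0−37/44) = −30·(ω_p−ω_c)  ⇒  ω_p−ω_c = −(14/30)·(-37/44) = 259/660
ω_p = 37/44 + 259/660 = 37/30

37/30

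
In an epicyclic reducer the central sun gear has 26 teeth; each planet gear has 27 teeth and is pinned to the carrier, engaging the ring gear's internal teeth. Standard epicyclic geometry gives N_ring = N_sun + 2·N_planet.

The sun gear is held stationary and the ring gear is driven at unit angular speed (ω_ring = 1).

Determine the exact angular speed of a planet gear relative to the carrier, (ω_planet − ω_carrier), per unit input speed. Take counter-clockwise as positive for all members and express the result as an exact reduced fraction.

1040/1431

N_ring = 26 + 2·27 = 80
26(ω_s−ω_c) = −80(ω_r−ω_c),  ω_s=0, ω_r=1
26(0−ω_c) = −80(1−ω_c)  ⇒  106ω_c = 80  ⇒  ω_c = 40/53
sun–planet: 26·(0−40/53) = −27·(ω_p−ω_c)  ⇒  ω_p−ω_c = −(26/27)·(-40/53) = 1040/1431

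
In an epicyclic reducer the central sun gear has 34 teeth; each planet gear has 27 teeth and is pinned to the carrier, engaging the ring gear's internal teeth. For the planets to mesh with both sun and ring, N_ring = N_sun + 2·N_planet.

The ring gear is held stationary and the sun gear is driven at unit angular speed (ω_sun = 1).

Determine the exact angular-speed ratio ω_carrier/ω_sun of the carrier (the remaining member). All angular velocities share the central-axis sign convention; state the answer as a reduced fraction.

N_ring = 34 + 2·27 = 88
34(ω_s−ω_c) = −88(ω_r−ω_c),  ω_r=0, ω_s=1
34(1−ω_c) = −88(0−ω_c)  ⇒  122ω_c = 34  ⇒  ω_c = 17/61
ω_c/ω_s = 17/61

17/61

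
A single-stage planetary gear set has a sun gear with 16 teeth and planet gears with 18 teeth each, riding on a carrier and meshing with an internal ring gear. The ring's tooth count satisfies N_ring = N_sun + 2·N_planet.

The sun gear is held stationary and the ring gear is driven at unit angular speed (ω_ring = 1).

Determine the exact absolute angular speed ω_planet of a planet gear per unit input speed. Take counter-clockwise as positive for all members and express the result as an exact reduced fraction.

13/9

N_ring = 16 + 2·18 = 52
16(ω_s−ω_c) = −52(ω_r−ω_c),  ω_s=0, ω_r=1
16(0−ω_c) = −52(1−ω_c)  ⇒  68ω_c = 52  ⇒  ω_c = 13/17
sun–planet: 16·(0−13/17) = −18·(ω_p−ω_c)  ⇒  ω_p−ω_c = −(16/18)·(-13/17) = 104/153
ω_p = 13/17 + 104/153 = 13/9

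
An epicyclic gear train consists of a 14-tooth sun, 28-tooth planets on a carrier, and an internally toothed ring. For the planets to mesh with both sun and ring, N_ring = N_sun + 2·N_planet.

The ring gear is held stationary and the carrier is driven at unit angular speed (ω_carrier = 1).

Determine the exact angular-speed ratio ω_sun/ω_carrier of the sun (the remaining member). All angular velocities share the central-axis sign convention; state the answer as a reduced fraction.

N_ring = 14 + 2·28 = 70
14(ω_s−ω_c) = −70(ω_r−ω_c),  ω_r=0, ω_c=1
ω_s = 1 − (70/14)(0−1) = 6
ω_s/ω_c = 6

6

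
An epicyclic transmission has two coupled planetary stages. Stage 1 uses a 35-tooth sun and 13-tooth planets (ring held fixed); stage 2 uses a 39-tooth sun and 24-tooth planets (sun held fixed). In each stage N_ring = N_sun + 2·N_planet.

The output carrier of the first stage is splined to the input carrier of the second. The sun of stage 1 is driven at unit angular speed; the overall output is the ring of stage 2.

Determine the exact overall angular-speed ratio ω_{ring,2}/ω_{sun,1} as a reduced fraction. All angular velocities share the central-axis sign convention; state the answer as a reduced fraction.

245/464

Stage 1: N_ring = 35 + 2·13 = 61
Stage 1: 35(ω_s−ω_c) = −61(ω_r−ω_c),  ω_r=0, ω_s=1
Stage 1: 35(1−ω_c) = −61(0−ω_c)  ⇒  96ω_c = 35  ⇒  ω_c = 35/96
  ⇒ ω_c¹/ω_s¹ = 35/96
Stage 2: N_ring = 39 + 2·24 = 87
Stage 2: 39(ω_s−ω_c) = −87(ω_r−ω_c),  ω_s=0, ω_c=1
Stage 2: ω_r = 1 − (39/87)(0−1) = 42/29
  ⇒ ω_r²/ω_c² = 42/29
Coupling ω_c² = ω_c¹ ⇒ overall = 35/96 × 42/29 = 245/464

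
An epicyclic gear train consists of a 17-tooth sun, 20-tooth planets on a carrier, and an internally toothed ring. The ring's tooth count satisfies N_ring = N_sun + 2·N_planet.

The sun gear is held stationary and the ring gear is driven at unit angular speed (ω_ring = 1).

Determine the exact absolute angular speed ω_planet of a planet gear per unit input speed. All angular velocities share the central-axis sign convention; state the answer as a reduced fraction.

57/40

N_ring = 17 + 2·20 = 57
17(ω_s−ω_c) = −57(ω_r−ω_c),  ω_s=0, ω_r=1
17(0−ω_c) = −57(1−ω_c)  ⇒  74ω_c = 57  ⇒  ω_c = 57/74
sun–planet: 17·(0−57/74) = −20·(ω_p−ω_c)  ⇒  ω_p−ω_c = −(17/20)·(-57/74) = 969/1480
ω_p = 57/74 + 969/1480 = 57/40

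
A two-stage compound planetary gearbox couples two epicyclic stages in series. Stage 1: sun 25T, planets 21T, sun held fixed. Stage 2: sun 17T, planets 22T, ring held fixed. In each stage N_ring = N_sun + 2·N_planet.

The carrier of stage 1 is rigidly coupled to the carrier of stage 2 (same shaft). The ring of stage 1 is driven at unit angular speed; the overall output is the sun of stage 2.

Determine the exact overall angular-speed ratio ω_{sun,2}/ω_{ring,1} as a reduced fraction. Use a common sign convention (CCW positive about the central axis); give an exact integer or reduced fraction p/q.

2613/782

Stage 1: N_ring = 25 + 2·21 = 67
Stage 1: 25(ω_s−ω_c) = −67(ω_r−ω_c),  ω_s=0, ω_r=1
Stage 1: 25(0−ω_c) = −67(1−ω_c)  ⇒  92ω_c = 67  ⇒  ω_c = 67/92
  ⇒ ω_c¹/ω_r¹ = 67/92
Stage 2: N_ring = 17 + 2·22 = 61
Stage 2: 17(ω_s−ω_c) = −61(ω_r−ω_c),  ω_r=0, ω_c=1
Stage 2: ω_s = 1 − (61/17)(0−1) = 78/17
  ⇒ ω_s²/ω_c² = 78/17
Coupling ω_c² = ω_c¹ ⇒ overall = 67/92 × 78/17 = 2613/782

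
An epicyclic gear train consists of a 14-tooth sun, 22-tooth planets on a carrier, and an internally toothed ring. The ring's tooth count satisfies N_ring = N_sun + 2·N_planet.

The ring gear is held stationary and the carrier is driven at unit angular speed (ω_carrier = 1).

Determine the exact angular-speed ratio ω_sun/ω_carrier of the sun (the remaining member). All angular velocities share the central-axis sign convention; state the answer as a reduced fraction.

N_ring = 14 + 2·22 = 58
14(ω_s−ω_c) = −58(ω_r−ω_c),  ω_r=0, ω_c=1
ω_s = 1 − (58/14)(0−1) = 36/7
ω_s/ω_c = 36/7

36/7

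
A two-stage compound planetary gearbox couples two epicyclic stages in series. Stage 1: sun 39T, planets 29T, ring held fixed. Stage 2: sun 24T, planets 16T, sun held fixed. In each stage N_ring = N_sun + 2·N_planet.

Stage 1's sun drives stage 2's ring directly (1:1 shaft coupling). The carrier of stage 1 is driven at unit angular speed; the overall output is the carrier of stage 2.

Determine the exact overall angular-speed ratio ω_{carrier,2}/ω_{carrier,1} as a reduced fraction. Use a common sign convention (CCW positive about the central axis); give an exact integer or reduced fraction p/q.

Stage 1: N_ring = 39 + 2·29 = 97
Stage 1: 39(ω_s−ω_c) = −97(ω_r−ω_c),  ω_r=0, ω_c=1
Stage 1: ω_s = 1 − (97/39)(0−1) = 136/39
  ⇒ ω_s¹/ω_c¹ = 136/39
Stage 2: N_ring = 24 + 2·16 = 56
Stage 2: 24(ω_s−ω_c) = −56(ω_r−ω_c),  ω_s=0, ω_r=1
Stage 2: 24(0−ω_c) = −56(1−ω_c)  ⇒  80ω_c = 56  ⇒  ω_c = 7/10
  ⇒ ω_c²/ω_r² = 7/10
Coupling ω_r² = ω_s¹ ⇒ overall = 136/39 × 7/10 = 476/195

476/195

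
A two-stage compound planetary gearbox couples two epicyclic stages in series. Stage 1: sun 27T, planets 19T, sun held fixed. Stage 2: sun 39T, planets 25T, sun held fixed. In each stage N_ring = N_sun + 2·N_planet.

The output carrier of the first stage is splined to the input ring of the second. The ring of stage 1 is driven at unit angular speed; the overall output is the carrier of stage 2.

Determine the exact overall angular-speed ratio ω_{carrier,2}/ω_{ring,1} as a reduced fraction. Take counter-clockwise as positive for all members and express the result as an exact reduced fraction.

Stage 1: N_ring = 27 + 2·19 = 65
Stage 1: 27(ω_s−ω_c) = −65(ω_r−ω_c),  ω_s=0, ω_r=1
Stage 1: 27(0−ω_c) = −65(1−ω_c)  ⇒  92ω_c = 65  ⇒  ω_c = 65/92
  ⇒ ω_c¹/ω_r¹ = 65/92
Stage 2: N_ring = 39 + 2·25 = 89
Stage 2: 39(ω_s−ω_c) = −89(ω_r−ω_c),  ω_s=0, ω_r=1
Stage 2: 39(0−ω_c) = −89(1−ω_c)  ⇒  128ω_c = 89  ⇒  ω_c = 89/128
  ⇒ ω_c²/ω_r² = 89/128
Coupling ω_r² = ω_c¹ ⇒ overall = 65/92 × 89/128 = 5785/11776

5785/11776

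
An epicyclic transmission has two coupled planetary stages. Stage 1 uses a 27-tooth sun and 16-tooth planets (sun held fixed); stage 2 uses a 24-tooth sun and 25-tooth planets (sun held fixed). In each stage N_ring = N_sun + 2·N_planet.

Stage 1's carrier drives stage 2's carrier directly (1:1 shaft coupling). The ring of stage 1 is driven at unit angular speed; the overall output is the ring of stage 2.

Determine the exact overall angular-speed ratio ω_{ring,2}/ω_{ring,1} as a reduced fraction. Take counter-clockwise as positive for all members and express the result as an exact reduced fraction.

2891/3182

Stage 1: N_ring = 27 + 2·16 = 59
Stage 1: 27(ω_s−ω_c) = −59(ω_r−ω_c),  ω_s=0, ω_r=1
Stage 1: 27(0−ω_c) = −59(1−ω_c)  ⇒  86ω_c = 59  ⇒  ω_c = 59/86
  ⇒ ω_c¹/ω_r¹ = 59/86
Stage 2: N_ring = 24 + 2·25 = 74
Stage 2: 24(ω_s−ω_c) = −74(ω_r−ω_c),  ω_s=0, ω_c=1
Stage 2: ω_r = 1 − (24/74)(0−1) = 49/37
  ⇒ ω_r²/ω_c² = 49/37
Coupling ω_c² = ω_c¹ ⇒ overall = 59/86 × 49/37 = 2891/3182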